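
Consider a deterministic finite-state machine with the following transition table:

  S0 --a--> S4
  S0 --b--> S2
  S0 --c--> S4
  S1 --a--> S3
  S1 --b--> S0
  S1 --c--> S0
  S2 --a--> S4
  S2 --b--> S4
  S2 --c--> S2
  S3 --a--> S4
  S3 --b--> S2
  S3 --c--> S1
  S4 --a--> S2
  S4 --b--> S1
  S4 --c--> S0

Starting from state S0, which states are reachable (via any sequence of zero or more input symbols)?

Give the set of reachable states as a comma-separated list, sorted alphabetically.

BFS from S0:
  visit S0: S0--a-->S4 (new), S0--b-->S2 (new), S0--c-->S4 (seen)
  visit S4: S4--a-->S2 (seen), S4--b-->S1 (new), S4--c-->S0 (seen)
  visit S2: S2--a-->S4 (seen), S2--b-->S4 (seen), S2--c-->S2 (seen)
  visit S1: S1--a-->S3 (new), S1--b-->S0 (seen), S1--c-->S0 (seen)
  visit S3: S3--a-->S4 (seen), S3--b-->S2 (seen), S3--c-->S1 (seen)

Answer: S0, S1, S2, S3, S4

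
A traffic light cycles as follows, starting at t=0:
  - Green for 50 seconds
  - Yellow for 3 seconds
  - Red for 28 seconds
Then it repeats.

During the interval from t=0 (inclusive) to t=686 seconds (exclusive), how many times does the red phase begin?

Answer: 8

Derivation:
Cycle = 50+3+28 = 81s
red phase starts at t = k*81 + 53 for k=0,1,2,...
Need k*81+53 < 686 → k < 7.815
k ∈ {0, ..., 7} → 8 starts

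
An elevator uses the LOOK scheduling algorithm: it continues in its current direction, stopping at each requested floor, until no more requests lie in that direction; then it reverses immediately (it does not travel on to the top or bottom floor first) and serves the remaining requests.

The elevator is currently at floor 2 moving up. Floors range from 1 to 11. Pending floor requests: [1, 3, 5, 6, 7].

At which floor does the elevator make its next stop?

Current floor: 2, direction: up
Requests above: [3, 5, 6, 7]
Requests below: [1]
Moving up and requests lie above → nearest above is min([3, 5, 6, 7]) = 3

Answer: 3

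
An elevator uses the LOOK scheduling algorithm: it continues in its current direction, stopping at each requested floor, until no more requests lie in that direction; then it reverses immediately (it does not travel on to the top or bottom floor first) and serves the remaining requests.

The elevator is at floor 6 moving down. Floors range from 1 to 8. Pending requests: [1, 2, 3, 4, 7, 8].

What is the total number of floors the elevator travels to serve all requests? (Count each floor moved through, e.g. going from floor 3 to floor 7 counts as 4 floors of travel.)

Start at floor 6 moving down, LOOK stop order: [4, 3, 2, 1, 7, 8]
  6 → 4: |4-6| = 2, total = 2
  4 → 3: |3-4| = 1, total = 3
  3 → 2: |2-3| = 1, total = 4
  2 → 1: |1-2| = 1, total = 5
  1 → 7: |7-1| = 6, total = 11
  7 → 8: |8-7| = 1, total = 12

Answer: 12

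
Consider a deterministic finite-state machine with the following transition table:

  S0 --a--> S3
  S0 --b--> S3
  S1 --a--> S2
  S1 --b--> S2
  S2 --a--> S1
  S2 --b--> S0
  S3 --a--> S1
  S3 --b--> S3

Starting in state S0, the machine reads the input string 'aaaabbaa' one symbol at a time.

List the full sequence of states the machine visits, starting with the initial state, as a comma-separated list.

Start: S0
  read 'a': S0 --a--> S3
  read 'a': S3 --a--> S1
  read 'a': S1 --a--> S2
  read 'a': S2 --a--> S1
  read 'b': S1 --b--> S2
  read 'b': S2 --b--> S0
  read 'a': S0 --a--> S3
  read 'a': S3 --a--> S1

Answer: S0, S3, S1, S2, S1, S2, S0, S3, S1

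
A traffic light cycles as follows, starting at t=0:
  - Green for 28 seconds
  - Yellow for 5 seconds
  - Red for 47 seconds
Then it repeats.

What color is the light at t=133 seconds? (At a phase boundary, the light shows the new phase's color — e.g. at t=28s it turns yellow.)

Answer: red

Derivation:
Cycle length = 28 + 5 + 47 = 80s
t = 133, phase_t = 133 mod 80 = 53
53 >= 33 → RED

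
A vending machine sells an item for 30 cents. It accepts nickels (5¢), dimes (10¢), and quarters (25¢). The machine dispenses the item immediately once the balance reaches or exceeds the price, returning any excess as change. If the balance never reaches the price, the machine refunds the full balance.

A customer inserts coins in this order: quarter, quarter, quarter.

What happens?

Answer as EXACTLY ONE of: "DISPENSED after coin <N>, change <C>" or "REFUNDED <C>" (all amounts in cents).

Price: 30¢
Coin 1 (quarter, 25¢): balance = 25¢
Coin 2 (quarter, 25¢): balance = 50¢
  → balance >= price → DISPENSE, change = 50 - 30 = 20¢

Answer: DISPENSED after coin 2, change 20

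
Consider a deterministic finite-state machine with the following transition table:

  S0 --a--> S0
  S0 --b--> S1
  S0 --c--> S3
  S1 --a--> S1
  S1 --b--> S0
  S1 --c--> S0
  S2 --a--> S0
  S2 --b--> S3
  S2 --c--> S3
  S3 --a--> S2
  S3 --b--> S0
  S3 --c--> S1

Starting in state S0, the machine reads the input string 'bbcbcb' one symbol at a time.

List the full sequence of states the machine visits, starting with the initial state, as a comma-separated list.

Answer: S0, S1, S0, S3, S0, S3, S0

Derivation:
Start: S0
  read 'b': S0 --b--> S1
  read 'b': S1 --b--> S0
  read 'c': S0 --c--> S3
  read 'b': S3 --b--> S0
  read 'c': S0 --c--> S3
  read 'b': S3 --b--> S0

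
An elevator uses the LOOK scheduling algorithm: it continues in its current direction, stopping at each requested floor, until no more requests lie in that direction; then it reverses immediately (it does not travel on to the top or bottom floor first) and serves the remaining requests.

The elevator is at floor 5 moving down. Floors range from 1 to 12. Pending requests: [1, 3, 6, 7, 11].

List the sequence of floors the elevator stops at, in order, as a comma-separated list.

Answer: 3, 1, 6, 7, 11

Derivation:
Current: 5, moving DOWN
Serve below first (descending): [3, 1]
Then reverse, serve above (ascending): [6, 7, 11]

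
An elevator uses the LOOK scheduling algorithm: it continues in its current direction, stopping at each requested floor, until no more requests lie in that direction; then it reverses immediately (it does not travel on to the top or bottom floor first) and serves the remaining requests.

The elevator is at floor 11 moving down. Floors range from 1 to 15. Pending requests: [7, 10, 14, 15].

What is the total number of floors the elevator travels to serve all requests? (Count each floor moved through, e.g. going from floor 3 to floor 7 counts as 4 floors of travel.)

Start at floor 11 moving down, LOOK stop order: [10, 7, 14, 15]
  11 → 10: |10-11| = 1, total = 1
  10 → 7: |7-10| = 3, total = 4
  7 → 14: |14-7| = 7, total = 11
  14 → 15: |15-14| = 1, total = 12

Answer: 12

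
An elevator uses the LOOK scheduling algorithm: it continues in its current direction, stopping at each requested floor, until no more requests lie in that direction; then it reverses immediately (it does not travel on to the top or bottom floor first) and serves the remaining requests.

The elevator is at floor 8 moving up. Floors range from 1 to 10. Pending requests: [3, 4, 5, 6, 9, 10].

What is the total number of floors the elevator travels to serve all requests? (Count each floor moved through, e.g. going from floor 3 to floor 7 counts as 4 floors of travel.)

Answer: 9

Derivation:
Start at floor 8 moving up, LOOK stop order: [9, 10, 6, 5, 4, 3]
  8 → 9: |9-8| = 1, total = 1
  9 → 10: |10-9| = 1, total = 2
  10 → 6: |6-10| = 4, total = 6
  6 → 5: |5-6| = 1, total = 7
  5 → 4: |4-5| = 1, total = 8
  4 → 3: |3-4| = 1, total = 9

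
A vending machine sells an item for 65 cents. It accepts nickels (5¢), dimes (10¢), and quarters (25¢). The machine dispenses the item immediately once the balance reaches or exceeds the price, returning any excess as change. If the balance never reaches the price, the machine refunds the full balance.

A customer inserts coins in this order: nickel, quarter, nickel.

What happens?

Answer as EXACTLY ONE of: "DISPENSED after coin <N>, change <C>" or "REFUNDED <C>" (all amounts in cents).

Answer: REFUNDED 35

Derivation:
Price: 65¢
Coin 1 (nickel, 5¢): balance = 5¢
Coin 2 (quarter, 25¢): balance = 30¢
Coin 3 (nickel, 5¢): balance = 35¢
All coins inserted, balance 35¢ < price 65¢ → REFUND 35¢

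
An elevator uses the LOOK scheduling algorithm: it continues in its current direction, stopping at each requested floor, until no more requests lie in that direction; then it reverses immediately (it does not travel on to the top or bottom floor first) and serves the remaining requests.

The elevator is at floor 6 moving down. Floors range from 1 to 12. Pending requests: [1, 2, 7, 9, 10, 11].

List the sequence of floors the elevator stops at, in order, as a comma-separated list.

Current: 6, moving DOWN
Serve below first (descending): [2, 1]
Then reverse, serve above (ascending): [7, 9, 10, 11]

Answer: 2, 1, 7, 9, 10, 11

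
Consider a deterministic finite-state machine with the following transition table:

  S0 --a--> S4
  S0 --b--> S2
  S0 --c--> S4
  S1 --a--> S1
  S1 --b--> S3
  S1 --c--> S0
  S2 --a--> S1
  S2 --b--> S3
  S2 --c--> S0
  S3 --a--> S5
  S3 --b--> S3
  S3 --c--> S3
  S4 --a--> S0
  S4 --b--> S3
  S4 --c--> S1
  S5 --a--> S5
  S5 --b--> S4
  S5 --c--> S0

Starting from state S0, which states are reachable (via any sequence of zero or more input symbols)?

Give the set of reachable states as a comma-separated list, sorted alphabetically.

BFS from S0:
  visit S0: S0--a-->S4 (new), S0--b-->S2 (new), S0--c-->S4 (seen)
  visit S4: S4--a-->S0 (seen), S4--b-->S3 (new), S4--c-->S1 (new)
  visit S2: S2--a-->S1 (seen), S2--b-->S3 (seen), S2--c-->S0 (seen)
  visit S3: S3--a-->S5 (new), S3--b-->S3 (seen), S3--c-->S3 (seen)
  visit S1: S1--a-->S1 (seen), S1--b-->S3 (seen), S1--c-->S0 (seen)
  visit S5: S5--a-->S5 (seen), S5--b-->S4 (seen), S5--c-->S0 (seen)

Answer: S0, S1, S2, S3, S4, S5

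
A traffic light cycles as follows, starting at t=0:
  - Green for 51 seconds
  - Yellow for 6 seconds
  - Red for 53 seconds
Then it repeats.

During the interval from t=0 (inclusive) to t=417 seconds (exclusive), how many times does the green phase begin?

Cycle = 51+6+53 = 110s
green phase starts at t = k*110 + 0 for k=0,1,2,...
Need k*110+0 < 417 → k < 3.791
k ∈ {0, ..., 3} → 4 starts

Answer: 4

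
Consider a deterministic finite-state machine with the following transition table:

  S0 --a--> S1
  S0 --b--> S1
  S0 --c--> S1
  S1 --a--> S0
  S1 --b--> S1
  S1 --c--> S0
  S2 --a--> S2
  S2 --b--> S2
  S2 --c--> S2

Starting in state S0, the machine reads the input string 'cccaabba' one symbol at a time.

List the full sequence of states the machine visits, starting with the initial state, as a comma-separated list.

Start: S0
  read 'c': S0 --c--> S1
  read 'c': S1 --c--> S0
  read 'c': S0 --c--> S1
  read 'a': S1 --a--> S0
  read 'a': S0 --a--> S1
  read 'b': S1 --b--> S1
  read 'b': S1 --b--> S1
  read 'a': S1 --a--> S0

Answer: S0, S1, S0, S1, S0, S1, S1, S1, S0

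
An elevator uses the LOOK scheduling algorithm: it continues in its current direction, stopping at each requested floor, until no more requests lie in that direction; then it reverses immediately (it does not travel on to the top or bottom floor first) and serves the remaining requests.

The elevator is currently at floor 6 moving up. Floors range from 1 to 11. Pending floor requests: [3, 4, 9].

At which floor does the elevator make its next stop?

Current floor: 6, direction: up
Requests above: [9]
Requests below: [3, 4]
Moving up and requests lie above → nearest above is min([9]) = 9

Answer: 9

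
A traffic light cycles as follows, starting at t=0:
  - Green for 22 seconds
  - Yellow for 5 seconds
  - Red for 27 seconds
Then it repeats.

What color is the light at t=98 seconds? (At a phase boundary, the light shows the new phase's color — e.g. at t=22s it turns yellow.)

Cycle length = 22 + 5 + 27 = 54s
t = 98, phase_t = 98 mod 54 = 44
44 >= 27 → RED

Answer: red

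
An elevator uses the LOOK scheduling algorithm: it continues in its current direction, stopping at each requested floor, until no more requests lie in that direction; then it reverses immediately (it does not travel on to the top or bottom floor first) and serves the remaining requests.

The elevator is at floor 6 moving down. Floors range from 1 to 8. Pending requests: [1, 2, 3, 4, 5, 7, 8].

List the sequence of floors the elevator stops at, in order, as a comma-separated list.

Answer: 5, 4, 3, 2, 1, 7, 8

Derivation:
Current: 6, moving DOWN
Serve below first (descending): [5, 4, 3, 2, 1]
Then reverse, serve above (ascending): [7, 8]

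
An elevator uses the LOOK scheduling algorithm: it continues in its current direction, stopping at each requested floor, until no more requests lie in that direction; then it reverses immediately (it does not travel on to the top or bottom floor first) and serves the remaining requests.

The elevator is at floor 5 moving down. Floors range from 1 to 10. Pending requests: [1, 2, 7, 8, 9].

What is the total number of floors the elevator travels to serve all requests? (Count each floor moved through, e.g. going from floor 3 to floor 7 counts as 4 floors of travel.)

Answer: 12

Derivation:
Start at floor 5 moving down, LOOK stop order: [2, 1, 7, 8, 9]
  5 → 2: |2-5| = 3, total = 3
  2 → 1: |1-2| = 1, total = 4
  1 → 7: |7-1| = 6, total = 10
  7 → 8: |8-7| = 1, total = 11
  8 → 9: |9-8| = 1, total = 12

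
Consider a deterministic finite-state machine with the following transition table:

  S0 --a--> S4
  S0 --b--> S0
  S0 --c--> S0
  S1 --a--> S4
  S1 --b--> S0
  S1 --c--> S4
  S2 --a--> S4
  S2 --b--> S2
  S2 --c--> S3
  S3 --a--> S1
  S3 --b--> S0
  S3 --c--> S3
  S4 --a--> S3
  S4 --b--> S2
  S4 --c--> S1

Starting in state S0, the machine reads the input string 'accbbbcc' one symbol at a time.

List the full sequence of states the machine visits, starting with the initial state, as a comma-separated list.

Answer: S0, S4, S1, S4, S2, S2, S2, S3, S3

Derivation:
Start: S0
  read 'a': S0 --a--> S4
  read 'c': S4 --c--> S1
  read 'c': S1 --c--> S4
  read 'b': S4 --b--> S2
  read 'b': S2 --b--> S2
  read 'b': S2 --b--> S2
  read 'c': S2 --c--> S3
  read 'c': S3 --c--> S3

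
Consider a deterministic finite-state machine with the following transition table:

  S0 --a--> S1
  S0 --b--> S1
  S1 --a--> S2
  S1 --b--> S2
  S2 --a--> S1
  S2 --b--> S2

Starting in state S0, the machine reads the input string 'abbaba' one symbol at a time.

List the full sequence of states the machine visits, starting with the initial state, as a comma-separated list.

Start: S0
  read 'a': S0 --a--> S1
  read 'b': S1 --b--> S2
  read 'b': S2 --b--> S2
  read 'a': S2 --a--> S1
  read 'b': S1 --b--> S2
  read 'a': S2 --a--> S1

Answer: S0, S1, S2, S2, S1, S2, S1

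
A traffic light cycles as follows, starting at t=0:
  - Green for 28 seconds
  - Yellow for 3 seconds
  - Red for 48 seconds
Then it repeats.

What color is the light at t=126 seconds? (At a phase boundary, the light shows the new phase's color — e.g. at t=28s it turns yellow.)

Answer: red

Derivation:
Cycle length = 28 + 3 + 48 = 79s
t = 126, phase_t = 126 mod 79 = 47
47 >= 31 → RED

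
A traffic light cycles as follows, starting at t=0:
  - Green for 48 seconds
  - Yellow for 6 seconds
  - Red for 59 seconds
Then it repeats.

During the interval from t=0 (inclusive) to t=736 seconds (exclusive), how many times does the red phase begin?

Answer: 7

Derivation:
Cycle = 48+6+59 = 113s
red phase starts at t = k*113 + 54 for k=0,1,2,...
Need k*113+54 < 736 → k < 6.035
k ∈ {0, ..., 6} → 7 starts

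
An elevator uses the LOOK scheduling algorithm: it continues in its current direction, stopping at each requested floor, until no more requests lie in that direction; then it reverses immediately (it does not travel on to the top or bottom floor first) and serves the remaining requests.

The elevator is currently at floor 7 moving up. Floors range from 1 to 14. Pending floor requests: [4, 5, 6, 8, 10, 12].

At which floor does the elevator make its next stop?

Current floor: 7, direction: up
Requests above: [8, 10, 12]
Requests below: [4, 5, 6]
Moving up and requests lie above → nearest above is min([8, 10, 12]) = 8

Answer: 8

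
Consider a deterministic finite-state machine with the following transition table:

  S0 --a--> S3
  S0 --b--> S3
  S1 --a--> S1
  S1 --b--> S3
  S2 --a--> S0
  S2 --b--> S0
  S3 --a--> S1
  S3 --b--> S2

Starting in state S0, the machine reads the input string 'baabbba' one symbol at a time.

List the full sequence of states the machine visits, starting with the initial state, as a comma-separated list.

Start: S0
  read 'b': S0 --b--> S3
  read 'a': S3 --a--> S1
  read 'a': S1 --a--> S1
  read 'b': S1 --b--> S3
  read 'b': S3 --b--> S2
  read 'b': S2 --b--> S0
  read 'a': S0 --a--> S3

Answer: S0, S3, S1, S1, S3, S2, S0, S3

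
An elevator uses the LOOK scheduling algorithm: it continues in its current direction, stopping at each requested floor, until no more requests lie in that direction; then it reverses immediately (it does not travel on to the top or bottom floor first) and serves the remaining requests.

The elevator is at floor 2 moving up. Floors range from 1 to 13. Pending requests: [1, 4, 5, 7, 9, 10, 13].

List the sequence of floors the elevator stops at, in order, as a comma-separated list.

Answer: 4, 5, 7, 9, 10, 13, 1

Derivation:
Current: 2, moving UP
Serve above first (ascending): [4, 5, 7, 9, 10, 13]
Then reverse, serve below (descending): [1]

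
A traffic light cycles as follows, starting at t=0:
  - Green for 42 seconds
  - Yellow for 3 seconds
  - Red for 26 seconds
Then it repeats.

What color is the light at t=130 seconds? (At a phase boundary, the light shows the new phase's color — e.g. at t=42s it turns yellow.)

Answer: red

Derivation:
Cycle length = 42 + 3 + 26 = 71s
t = 130, phase_t = 130 mod 71 = 59
59 >= 45 → RED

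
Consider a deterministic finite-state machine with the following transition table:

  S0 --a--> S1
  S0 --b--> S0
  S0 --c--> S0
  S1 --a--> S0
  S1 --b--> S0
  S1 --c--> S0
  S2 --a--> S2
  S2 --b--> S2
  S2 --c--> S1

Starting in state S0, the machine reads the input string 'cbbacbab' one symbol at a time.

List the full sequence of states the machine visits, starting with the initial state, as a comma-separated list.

Answer: S0, S0, S0, S0, S1, S0, S0, S1, S0

Derivation:
Start: S0
  read 'c': S0 --c--> S0
  read 'b': S0 --b--> S0
  read 'b': S0 --b--> S0
  read 'a': S0 --a--> S1
  read 'c': S1 --c--> S0
  read 'b': S0 --b--> S0
  read 'a': S0 --a--> S1
  read 'b': S1 --b--> S0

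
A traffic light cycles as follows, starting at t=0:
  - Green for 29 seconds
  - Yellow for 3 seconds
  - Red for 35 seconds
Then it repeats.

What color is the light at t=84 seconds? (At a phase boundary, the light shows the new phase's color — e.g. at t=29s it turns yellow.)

Cycle length = 29 + 3 + 35 = 67s
t = 84, phase_t = 84 mod 67 = 17
17 < 29 (green end) → GREEN

Answer: green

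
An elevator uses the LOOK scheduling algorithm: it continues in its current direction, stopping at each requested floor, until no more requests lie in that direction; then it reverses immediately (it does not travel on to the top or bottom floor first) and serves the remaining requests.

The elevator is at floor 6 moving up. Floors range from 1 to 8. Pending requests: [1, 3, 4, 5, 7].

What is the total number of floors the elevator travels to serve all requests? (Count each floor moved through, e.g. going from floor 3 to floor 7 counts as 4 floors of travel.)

Answer: 7

Derivation:
Start at floor 6 moving up, LOOK stop order: [7, 5, 4, 3, 1]
  6 → 7: |7-6| = 1, total = 1
  7 → 5: |5-7| = 2, total = 3
  5 → 4: |4-5| = 1, total = 4
  4 → 3: |3-4| = 1, total = 5
  3 → 1: |1-3| = 2, total = 7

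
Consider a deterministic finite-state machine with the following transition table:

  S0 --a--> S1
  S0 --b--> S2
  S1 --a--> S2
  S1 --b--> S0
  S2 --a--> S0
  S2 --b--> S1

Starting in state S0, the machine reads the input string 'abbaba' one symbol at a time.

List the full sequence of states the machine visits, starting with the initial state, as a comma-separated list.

Start: S0
  read 'a': S0 --a--> S1
  read 'b': S1 --b--> S0
  read 'b': S0 --b--> S2
  read 'a': S2 --a--> S0
  read 'b': S0 --b--> S2
  read 'a': S2 --a--> S0

Answer: S0, S1, S0, S2, S0, S2, S0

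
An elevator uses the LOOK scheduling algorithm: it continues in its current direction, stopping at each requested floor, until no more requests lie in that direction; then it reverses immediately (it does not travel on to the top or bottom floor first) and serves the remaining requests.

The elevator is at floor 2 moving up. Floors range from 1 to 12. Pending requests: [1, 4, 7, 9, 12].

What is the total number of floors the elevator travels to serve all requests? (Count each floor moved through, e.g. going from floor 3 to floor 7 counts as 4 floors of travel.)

Start at floor 2 moving up, LOOK stop order: [4, 7, 9, 12, 1]
  2 → 4: |4-2| = 2, total = 2
  4 → 7: |7-4| = 3, total = 5
  7 → 9: |9-7| = 2, total = 7
  9 → 12: |12-9| = 3, total = 10
  12 → 1: |1-12| = 11, total = 21

Answer: 21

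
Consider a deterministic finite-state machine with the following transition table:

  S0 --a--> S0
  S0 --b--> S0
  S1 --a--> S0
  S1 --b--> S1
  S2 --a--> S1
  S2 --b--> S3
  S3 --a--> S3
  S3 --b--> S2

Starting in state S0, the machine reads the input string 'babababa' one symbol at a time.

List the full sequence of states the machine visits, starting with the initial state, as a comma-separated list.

Answer: S0, S0, S0, S0, S0, S0, S0, S0, S0

Derivation:
Start: S0
  read 'b': S0 --b--> S0
  read 'a': S0 --a--> S0
  read 'b': S0 --b--> S0
  read 'a': S0 --a--> S0
  read 'b': S0 --b--> S0
  read 'a': S0 --a--> S0
  read 'b': S0 --b--> S0
  read 'a': S0 --a--> S0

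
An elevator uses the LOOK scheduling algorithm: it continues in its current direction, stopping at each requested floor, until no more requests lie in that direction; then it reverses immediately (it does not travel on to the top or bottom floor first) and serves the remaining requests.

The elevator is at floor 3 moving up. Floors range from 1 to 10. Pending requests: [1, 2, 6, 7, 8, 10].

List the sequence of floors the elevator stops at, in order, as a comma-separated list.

Current: 3, moving UP
Serve above first (ascending): [6, 7, 8, 10]
Then reverse, serve below (descending): [2, 1]

Answer: 6, 7, 8, 10, 2, 1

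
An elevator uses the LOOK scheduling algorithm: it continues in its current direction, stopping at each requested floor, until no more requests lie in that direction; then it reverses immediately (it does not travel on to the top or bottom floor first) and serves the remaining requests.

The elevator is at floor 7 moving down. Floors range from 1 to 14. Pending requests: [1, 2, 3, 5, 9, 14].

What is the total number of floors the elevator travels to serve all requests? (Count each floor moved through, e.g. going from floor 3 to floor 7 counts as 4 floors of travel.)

Answer: 19

Derivation:
Start at floor 7 moving down, LOOK stop order: [5, 3, 2, 1, 9, 14]
  7 → 5: |5-7| = 2, total = 2
  5 → 3: |3-5| = 2, total = 4
  3 → 2: |2-3| = 1, total = 5
  2 → 1: |1-2| = 1, total = 6
  1 → 9: |9-1| = 8, total = 14
  9 → 14: |14-9| = 5, total = 19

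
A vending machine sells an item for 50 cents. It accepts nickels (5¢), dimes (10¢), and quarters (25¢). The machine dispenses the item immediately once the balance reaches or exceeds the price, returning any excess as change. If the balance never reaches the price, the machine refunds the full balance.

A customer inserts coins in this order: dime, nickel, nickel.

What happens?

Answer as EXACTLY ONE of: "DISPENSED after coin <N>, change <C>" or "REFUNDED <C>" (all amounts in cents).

Answer: REFUNDED 20

Derivation:
Price: 50¢
Coin 1 (dime, 10¢): balance = 10¢
Coin 2 (nickel, 5¢): balance = 15¢
Coin 3 (nickel, 5¢): balance = 20¢
All coins inserted, balance 20¢ < price 50¢ → REFUND 20¢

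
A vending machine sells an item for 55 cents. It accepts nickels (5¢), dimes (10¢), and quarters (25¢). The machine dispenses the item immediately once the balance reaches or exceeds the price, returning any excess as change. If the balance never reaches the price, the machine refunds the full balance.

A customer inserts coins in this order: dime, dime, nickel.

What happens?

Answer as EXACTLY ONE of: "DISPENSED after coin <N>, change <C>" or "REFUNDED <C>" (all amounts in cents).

Answer: REFUNDED 25

Derivation:
Price: 55¢
Coin 1 (dime, 10¢): balance = 10¢
Coin 2 (dime, 10¢): balance = 20¢
Coin 3 (nickel, 5¢): balance = 25¢
All coins inserted, balance 25¢ < price 55¢ → REFUND 25¢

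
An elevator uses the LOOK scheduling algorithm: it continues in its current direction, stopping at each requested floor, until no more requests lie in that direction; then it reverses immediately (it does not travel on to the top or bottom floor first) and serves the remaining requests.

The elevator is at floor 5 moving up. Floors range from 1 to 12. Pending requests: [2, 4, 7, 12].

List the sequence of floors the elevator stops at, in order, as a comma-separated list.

Answer: 7, 12, 4, 2

Derivation:
Current: 5, moving UP
Serve above first (ascending): [7, 12]
Then reverse, serve below (descending): [4, 2]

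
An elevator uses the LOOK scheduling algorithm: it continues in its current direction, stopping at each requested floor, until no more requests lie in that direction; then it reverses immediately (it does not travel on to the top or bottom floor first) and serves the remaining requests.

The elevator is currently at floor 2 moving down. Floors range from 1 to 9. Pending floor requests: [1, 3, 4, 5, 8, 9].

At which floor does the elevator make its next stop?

Answer: 1

Derivation:
Current floor: 2, direction: down
Requests above: [3, 4, 5, 8, 9]
Requests below: [1]
Moving down and requests lie below → nearest below is max([1]) = 1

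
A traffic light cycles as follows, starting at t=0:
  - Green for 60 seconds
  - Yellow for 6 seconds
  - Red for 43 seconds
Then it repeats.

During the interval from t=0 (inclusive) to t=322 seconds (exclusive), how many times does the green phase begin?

Cycle = 60+6+43 = 109s
green phase starts at t = k*109 + 0 for k=0,1,2,...
Need k*109+0 < 322 → k < 2.954
k ∈ {0, ..., 2} → 3 starts

Answer: 3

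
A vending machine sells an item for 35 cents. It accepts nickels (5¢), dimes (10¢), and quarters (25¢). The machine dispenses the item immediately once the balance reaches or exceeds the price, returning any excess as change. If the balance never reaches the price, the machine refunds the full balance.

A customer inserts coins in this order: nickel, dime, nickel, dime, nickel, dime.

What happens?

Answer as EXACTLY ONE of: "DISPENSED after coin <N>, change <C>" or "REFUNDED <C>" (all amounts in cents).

Price: 35¢
Coin 1 (nickel, 5¢): balance = 5¢
Coin 2 (dime, 10¢): balance = 15¢
Coin 3 (nickel, 5¢): balance = 20¢
Coin 4 (dime, 10¢): balance = 30¢
Coin 5 (nickel, 5¢): balance = 35¢
  → balance >= price → DISPENSE, change = 35 - 35 = 0¢

Answer: DISPENSED after coin 5, change 0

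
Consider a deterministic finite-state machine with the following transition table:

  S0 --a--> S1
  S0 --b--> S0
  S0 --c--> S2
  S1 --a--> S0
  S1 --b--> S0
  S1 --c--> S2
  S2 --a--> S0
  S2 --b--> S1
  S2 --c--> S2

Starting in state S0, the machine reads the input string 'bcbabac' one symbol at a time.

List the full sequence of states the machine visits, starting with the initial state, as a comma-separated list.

Start: S0
  read 'b': S0 --b--> S0
  read 'c': S0 --c--> S2
  read 'b': S2 --b--> S1
  read 'a': S1 --a--> S0
  read 'b': S0 --b--> S0
  read 'a': S0 --a--> S1
  read 'c': S1 --c--> S2

Answer: S0, S0, S2, S1, S0, S0, S1, S2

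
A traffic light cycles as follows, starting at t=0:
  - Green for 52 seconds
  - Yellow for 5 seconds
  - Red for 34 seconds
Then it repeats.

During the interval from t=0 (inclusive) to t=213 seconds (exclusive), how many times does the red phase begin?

Answer: 2

Derivation:
Cycle = 52+5+34 = 91s
red phase starts at t = k*91 + 57 for k=0,1,2,...
Need k*91+57 < 213 → k < 1.714
k ∈ {0, ..., 1} → 2 starts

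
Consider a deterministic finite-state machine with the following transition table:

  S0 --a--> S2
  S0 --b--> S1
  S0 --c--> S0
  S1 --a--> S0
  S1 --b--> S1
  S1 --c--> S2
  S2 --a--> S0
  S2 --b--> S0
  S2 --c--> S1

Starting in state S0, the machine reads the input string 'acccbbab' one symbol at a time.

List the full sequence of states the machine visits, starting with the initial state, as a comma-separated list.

Answer: S0, S2, S1, S2, S1, S1, S1, S0, S1

Derivation:
Start: S0
  read 'a': S0 --a--> S2
  read 'c': S2 --c--> S1
  read 'c': S1 --c--> S2
  read 'c': S2 --c--> S1
  read 'b': S1 --b--> S1
  read 'b': S1 --b--> S1
  read 'a': S1 --a--> S0
  read 'b': S0 --b--> S1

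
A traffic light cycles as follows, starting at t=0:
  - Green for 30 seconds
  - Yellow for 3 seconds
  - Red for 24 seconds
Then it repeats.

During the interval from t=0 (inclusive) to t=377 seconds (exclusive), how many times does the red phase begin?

Cycle = 30+3+24 = 57s
red phase starts at t = k*57 + 33 for k=0,1,2,...
Need k*57+33 < 377 → k < 6.035
k ∈ {0, ..., 6} → 7 starts

Answer: 7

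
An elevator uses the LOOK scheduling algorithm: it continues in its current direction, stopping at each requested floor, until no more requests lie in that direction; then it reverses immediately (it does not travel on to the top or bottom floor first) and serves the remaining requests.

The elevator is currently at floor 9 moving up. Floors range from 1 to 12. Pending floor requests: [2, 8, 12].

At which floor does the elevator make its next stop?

Current floor: 9, direction: up
Requests above: [12]
Requests below: [2, 8]
Moving up and requests lie above → nearest above is min([12]) = 12

Answer: 12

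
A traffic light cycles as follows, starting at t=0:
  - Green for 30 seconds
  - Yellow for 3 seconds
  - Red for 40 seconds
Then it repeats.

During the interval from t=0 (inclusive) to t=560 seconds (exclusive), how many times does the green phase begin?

Cycle = 30+3+40 = 73s
green phase starts at t = k*73 + 0 for k=0,1,2,...
Need k*73+0 < 560 → k < 7.671
k ∈ {0, ..., 7} → 8 starts

Answer: 8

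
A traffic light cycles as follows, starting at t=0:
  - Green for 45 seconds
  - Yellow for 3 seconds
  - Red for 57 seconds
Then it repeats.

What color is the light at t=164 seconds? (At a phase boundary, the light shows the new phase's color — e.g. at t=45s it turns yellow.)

Cycle length = 45 + 3 + 57 = 105s
t = 164, phase_t = 164 mod 105 = 59
59 >= 48 → RED

Answer: red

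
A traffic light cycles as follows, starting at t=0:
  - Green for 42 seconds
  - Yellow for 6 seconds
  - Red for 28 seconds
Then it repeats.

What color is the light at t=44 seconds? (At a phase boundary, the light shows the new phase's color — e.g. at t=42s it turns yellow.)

Answer: yellow

Derivation:
Cycle length = 42 + 6 + 28 = 76s
t = 44, phase_t = 44 mod 76 = 44
42 <= 44 < 48 (yellow end) → YELLOW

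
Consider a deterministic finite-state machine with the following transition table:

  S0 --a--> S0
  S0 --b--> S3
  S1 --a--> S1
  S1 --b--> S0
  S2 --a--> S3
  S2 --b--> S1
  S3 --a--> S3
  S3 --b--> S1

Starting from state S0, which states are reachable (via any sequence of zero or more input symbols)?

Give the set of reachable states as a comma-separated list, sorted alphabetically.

BFS from S0:
  visit S0: S0--a-->S0 (seen), S0--b-->S3 (new)
  visit S3: S3--a-->S3 (seen), S3--b-->S1 (new)
  visit S1: S1--a-->S1 (seen), S1--b-->S0 (seen)

Answer: S0, S1, S3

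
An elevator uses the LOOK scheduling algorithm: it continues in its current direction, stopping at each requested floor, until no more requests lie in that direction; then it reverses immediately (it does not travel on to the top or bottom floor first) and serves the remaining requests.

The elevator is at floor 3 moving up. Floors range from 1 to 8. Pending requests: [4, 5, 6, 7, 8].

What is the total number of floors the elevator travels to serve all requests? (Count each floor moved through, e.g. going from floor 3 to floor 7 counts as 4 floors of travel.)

Start at floor 3 moving up, LOOK stop order: [4, 5, 6, 7, 8]
  3 → 4: |4-3| = 1, total = 1
  4 → 5: |5-4| = 1, total = 2
  5 → 6: |6-5| = 1, total = 3
  6 → 7: |7-6| = 1, total = 4
  7 → 8: |8-7| = 1, total = 5

Answer: 5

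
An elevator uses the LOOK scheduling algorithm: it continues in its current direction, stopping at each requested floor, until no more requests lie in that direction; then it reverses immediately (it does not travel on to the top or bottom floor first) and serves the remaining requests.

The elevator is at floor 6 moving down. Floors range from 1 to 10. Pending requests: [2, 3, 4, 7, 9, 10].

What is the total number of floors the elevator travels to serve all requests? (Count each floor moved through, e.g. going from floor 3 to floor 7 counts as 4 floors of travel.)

Start at floor 6 moving down, LOOK stop order: [4, 3, 2, 7, 9, 10]
  6 → 4: |4-6| = 2, total = 2
  4 → 3: |3-4| = 1, total = 3
  3 → 2: |2-3| = 1, total = 4
  2 → 7: |7-2| = 5, total = 9
  7 → 9: |9-7| = 2, total = 11
  9 → 10: |10-9| = 1, total = 12

Answer: 12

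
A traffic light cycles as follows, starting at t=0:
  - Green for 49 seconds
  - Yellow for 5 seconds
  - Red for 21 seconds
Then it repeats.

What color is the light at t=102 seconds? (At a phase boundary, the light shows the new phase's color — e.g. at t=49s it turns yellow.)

Answer: green

Derivation:
Cycle length = 49 + 5 + 21 = 75s
t = 102, phase_t = 102 mod 75 = 27
27 < 49 (green end) → GREEN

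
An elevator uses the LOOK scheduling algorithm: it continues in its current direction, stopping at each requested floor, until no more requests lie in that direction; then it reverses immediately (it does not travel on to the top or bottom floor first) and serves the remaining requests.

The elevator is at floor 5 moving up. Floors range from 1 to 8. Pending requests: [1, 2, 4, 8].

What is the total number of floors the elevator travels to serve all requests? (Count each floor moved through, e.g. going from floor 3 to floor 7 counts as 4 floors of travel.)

Start at floor 5 moving up, LOOK stop order: [8, 4, 2, 1]
  5 → 8: |8-5| = 3, total = 3
  8 → 4: |4-8| = 4, total = 7
  4 → 2: |2-4| = 2, total = 9
  2 → 1: |1-2| = 1, total = 10

Answer: 10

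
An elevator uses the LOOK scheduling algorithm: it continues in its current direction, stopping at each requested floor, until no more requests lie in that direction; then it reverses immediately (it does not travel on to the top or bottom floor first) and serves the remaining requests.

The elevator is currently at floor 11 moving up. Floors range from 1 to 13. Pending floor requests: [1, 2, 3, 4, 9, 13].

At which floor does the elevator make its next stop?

Current floor: 11, direction: up
Requests above: [13]
Requests below: [1, 2, 3, 4, 9]
Moving up and requests lie above → nearest above is min([13]) = 13

Answer: 13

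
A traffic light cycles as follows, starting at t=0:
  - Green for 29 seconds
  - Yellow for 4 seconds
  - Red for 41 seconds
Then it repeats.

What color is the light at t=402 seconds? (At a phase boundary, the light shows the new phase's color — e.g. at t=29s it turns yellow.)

Cycle length = 29 + 4 + 41 = 74s
t = 402, phase_t = 402 mod 74 = 32
29 <= 32 < 33 (yellow end) → YELLOW

Answer: yellow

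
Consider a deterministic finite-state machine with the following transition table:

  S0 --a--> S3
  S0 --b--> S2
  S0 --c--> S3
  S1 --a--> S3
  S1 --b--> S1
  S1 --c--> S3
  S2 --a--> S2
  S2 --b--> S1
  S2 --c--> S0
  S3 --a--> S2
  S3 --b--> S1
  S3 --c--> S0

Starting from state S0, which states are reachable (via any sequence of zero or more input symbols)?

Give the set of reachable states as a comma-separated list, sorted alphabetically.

BFS from S0:
  visit S0: S0--a-->S3 (new), S0--b-->S2 (new), S0--c-->S3 (seen)
  visit S3: S3--a-->S2 (seen), S3--b-->S1 (new), S3--c-->S0 (seen)
  visit S2: S2--a-->S2 (seen), S2--b-->S1 (seen), S2--c-->S0 (seen)
  visit S1: S1--a-->S3 (seen), S1--b-->S1 (seen), S1--c-->S3 (seen)

Answer: S0, S1, S2, S3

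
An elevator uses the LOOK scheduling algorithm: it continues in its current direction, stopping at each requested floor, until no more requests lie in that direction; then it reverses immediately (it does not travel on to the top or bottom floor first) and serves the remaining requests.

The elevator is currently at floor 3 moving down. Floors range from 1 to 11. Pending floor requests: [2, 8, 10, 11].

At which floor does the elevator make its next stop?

Current floor: 3, direction: down
Requests above: [8, 10, 11]
Requests below: [2]
Moving down and requests lie below → nearest below is max([2]) = 2

Answer: 2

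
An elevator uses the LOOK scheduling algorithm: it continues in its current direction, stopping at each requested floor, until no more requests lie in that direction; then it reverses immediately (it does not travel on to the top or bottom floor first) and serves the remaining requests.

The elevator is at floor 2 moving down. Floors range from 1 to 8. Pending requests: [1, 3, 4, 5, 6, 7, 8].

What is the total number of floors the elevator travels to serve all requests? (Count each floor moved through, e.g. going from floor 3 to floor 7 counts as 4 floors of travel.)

Start at floor 2 moving down, LOOK stop order: [1, 3, 4, 5, 6, 7, 8]
  2 → 1: |1-2| = 1, total = 1
  1 → 3: |3-1| = 2, total = 3
  3 → 4: |4-3| = 1, total = 4
  4 → 5: |5-4| = 1, total = 5
  5 → 6: |6-5| = 1, total = 6
  6 → 7: |7-6| = 1, total = 7
  7 → 8: |8-7| = 1, total = 8

Answer: 8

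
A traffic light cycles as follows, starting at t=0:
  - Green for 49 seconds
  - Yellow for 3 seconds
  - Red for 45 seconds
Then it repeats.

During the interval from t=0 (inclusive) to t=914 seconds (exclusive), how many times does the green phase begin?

Answer: 10

Derivation:
Cycle = 49+3+45 = 97s
green phase starts at t = k*97 + 0 for k=0,1,2,...
Need k*97+0 < 914 → k < 9.423
k ∈ {0, ..., 9} → 10 starts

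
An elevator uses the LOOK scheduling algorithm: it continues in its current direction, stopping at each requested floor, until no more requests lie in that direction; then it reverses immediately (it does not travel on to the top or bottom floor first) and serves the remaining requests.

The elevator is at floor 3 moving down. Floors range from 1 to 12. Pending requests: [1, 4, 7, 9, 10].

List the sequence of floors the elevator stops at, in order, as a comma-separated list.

Current: 3, moving DOWN
Serve below first (descending): [1]
Then reverse, serve above (ascending): [4, 7, 9, 10]

Answer: 1, 4, 7, 9, 10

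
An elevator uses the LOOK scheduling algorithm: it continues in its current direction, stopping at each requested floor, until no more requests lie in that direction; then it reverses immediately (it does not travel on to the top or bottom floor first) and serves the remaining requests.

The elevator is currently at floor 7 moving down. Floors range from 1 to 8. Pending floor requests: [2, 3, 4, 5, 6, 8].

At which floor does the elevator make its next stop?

Answer: 6

Derivation:
Current floor: 7, direction: down
Requests above: [8]
Requests below: [2, 3, 4, 5, 6]
Moving down and requests lie below → nearest below is max([2, 3, 4, 5, 6]) = 6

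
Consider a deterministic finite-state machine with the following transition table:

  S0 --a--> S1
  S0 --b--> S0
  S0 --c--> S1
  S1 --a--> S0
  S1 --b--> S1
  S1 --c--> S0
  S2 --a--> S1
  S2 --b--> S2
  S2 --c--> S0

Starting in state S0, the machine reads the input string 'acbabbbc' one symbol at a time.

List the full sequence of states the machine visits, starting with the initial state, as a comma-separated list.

Answer: S0, S1, S0, S0, S1, S1, S1, S1, S0

Derivation:
Start: S0
  read 'a': S0 --a--> S1
  read 'c': S1 --c--> S0
  read 'b': S0 --b--> S0
  read 'a': S0 --a--> S1
  read 'b': S1 --b--> S1
  read 'b': S1 --b--> S1
  read 'b': S1 --b--> S1
  read 'c': S1 --c--> S0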